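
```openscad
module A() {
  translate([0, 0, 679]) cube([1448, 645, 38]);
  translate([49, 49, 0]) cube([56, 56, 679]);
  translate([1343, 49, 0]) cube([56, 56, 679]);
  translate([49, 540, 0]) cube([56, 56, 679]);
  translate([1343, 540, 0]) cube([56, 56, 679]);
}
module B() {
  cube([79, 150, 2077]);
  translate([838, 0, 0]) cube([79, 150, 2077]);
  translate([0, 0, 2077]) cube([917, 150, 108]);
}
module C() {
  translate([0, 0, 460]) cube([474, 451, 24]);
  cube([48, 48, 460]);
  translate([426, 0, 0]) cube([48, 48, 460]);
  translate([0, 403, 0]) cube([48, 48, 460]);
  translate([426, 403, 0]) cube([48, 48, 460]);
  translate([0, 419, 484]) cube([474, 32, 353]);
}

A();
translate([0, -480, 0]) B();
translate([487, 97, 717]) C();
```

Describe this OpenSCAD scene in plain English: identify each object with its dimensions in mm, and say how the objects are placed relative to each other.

A is a table: top 1448 mm (x) × 645 mm (y), 38 mm thick, upper face at z = 717 mm, on four 56×56 mm square legs, each inset 49 mm from the nearest pair of top edges, running from z = 0 to the bottom of the top.

B is a rectangular door frame: two vertical jambs of 79×150 mm section, 2077 mm tall, with a clear opening 759 mm wide between their inner faces. A header 108 mm tall and 150 mm deep lies on top of the jambs and spans the full outside width.

C is a chair. The seat is a 474×451×24 mm slab with its top at z = 484 mm, on four 48×48 mm corner legs (flush with the seat edges, standing on z = 0). A flat backrest 32 mm thick, 353 mm tall, spans the full seat width and rises from the seat top along its +y edge, rear face flush with the rear of the seat.

The door frame is on the floor beside the table on its −y side. The chair is on top of the table, centred.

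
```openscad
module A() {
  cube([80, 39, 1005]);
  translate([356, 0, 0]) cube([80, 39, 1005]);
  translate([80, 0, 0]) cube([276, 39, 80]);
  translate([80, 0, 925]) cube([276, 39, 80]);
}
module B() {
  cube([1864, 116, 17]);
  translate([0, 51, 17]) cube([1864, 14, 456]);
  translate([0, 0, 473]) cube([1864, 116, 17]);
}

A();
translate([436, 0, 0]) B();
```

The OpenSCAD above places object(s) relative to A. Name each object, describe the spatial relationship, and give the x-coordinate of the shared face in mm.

A is a picture frame. B is an I-beam. The I-beam is against the picture frame's +x side, with their −y faces flush. The x-coordinate of the shared face is 436 mm.

The picture frame's +x face and the I-beam's −x face are both at x = 436 mm.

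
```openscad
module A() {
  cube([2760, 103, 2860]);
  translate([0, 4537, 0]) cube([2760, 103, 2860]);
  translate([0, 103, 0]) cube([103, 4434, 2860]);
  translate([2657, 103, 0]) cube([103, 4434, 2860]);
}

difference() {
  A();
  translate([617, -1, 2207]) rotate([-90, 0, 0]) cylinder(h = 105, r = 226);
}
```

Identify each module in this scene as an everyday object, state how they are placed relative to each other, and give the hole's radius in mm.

A is a house frame. The house frame has a circular hole through its front wall. The hole's radius is 226 mm.

The subtracted cylinder has r = 226 mm.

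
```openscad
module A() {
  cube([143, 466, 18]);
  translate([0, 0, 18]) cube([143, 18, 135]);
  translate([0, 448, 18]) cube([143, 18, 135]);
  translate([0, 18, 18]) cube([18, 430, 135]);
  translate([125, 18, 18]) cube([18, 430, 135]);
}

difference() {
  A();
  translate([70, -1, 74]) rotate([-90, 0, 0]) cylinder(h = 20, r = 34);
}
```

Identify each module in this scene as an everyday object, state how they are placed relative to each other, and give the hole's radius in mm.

The subtracted cylinder has r = 34 mm.

A is an open box. The open box has a circular hole through its front wall. The hole's radius is 34 mm.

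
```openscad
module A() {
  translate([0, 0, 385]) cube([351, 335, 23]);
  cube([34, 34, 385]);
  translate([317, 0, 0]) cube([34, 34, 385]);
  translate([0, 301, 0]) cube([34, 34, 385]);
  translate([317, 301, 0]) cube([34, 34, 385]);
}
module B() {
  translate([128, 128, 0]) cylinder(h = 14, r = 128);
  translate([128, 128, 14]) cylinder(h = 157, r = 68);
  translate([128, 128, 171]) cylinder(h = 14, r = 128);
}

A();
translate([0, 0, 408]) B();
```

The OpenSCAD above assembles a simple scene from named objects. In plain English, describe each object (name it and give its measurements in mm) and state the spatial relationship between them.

A is a four-legged stool. The seat is a 351×335×23 mm slab whose top surface is at z = 408 mm; four square legs, each 34×34 mm in cross-section, run from the floor (z = 0) to the underside of the seat, each flush with a corner of the seat.

B is a spool: two coaxial disc flanges of radius 128 mm and thickness 14 mm, joined by a core cylinder of radius 68 mm and height 157 mm. The lower flange rests on z = 0 and the three cylinders share a vertical axis.

The spool is on top of the stool.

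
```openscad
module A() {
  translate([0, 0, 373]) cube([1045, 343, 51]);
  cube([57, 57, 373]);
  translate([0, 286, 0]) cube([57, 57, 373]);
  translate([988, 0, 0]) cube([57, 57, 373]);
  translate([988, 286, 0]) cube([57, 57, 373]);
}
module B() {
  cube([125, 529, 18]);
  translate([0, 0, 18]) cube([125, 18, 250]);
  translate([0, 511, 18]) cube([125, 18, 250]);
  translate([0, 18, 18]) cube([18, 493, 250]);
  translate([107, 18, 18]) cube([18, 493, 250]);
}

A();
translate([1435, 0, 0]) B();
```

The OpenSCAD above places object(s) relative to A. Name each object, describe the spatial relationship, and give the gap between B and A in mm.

A is a bench. B is an open box. The open box is on the floor beside the bench on its +x side. The gap between the open box and the bench is 390 mm.

The open box's nearest face is 390 mm from the bench's +x face.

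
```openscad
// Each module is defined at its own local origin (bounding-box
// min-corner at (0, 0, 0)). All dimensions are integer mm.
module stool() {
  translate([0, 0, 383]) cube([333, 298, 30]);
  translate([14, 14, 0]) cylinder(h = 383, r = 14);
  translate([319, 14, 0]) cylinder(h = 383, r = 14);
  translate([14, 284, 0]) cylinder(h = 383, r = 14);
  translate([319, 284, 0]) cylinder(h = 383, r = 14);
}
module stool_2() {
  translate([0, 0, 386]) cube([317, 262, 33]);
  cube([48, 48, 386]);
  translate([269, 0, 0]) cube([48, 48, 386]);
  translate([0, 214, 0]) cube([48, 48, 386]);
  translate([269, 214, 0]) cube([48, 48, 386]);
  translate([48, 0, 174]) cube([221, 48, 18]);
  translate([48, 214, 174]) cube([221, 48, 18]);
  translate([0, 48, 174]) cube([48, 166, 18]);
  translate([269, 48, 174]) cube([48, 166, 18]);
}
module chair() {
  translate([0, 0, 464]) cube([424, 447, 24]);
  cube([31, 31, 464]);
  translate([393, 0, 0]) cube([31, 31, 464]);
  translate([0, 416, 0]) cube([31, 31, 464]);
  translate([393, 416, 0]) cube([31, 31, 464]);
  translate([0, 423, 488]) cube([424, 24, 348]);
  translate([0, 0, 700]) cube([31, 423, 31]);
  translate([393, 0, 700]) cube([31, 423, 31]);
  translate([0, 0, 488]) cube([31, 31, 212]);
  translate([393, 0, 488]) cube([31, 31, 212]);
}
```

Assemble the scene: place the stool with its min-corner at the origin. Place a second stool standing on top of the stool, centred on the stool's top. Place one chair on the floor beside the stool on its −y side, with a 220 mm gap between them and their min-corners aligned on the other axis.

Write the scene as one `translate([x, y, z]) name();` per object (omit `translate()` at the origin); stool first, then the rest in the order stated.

stool();
translate([8, 18, 413]) stool_2();
translate([0, -667, 0]) chair();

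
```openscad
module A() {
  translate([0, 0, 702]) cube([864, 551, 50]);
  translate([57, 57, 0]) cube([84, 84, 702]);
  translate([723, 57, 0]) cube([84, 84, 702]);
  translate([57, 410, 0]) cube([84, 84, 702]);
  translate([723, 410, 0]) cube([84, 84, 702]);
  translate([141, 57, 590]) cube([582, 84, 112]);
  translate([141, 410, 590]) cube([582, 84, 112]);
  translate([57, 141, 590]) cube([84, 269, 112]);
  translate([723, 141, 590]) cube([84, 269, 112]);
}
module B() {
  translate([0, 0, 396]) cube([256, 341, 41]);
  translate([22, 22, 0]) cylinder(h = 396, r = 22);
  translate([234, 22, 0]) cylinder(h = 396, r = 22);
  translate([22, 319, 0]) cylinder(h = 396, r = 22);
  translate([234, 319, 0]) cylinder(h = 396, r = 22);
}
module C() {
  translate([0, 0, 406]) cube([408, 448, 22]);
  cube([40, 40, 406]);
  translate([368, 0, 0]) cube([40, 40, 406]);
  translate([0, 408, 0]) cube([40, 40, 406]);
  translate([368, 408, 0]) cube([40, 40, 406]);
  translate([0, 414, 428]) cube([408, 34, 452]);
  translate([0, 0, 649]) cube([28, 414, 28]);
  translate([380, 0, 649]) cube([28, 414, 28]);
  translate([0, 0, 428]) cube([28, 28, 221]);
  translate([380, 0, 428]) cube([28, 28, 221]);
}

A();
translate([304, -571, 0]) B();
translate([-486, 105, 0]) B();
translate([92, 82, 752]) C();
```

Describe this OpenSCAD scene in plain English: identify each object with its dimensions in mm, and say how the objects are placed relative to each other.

A is a rectangular dining table. The top is 864×551×50 mm with its upper surface at z = 752 mm. It stands on four 84×84 mm square legs, each inset 57 mm from the nearest pair of top edges, running from the floor to the underside of the top. Four apron rails, 84 mm thick and 112 mm tall, run between adjacent legs with their top edges flush with the underside of the top and their outer faces flush with the legs' outer faces.

B is a four-legged stool. The seat is 256×341 mm, 41 mm thick, top at z = 437 mm. It stands on four round legs, each 44 mm in diameter, from z = 0 to the seat underside, each leg's axis is inset half a diameter from the nearest pair of seat edges (so the leg's bounding box is flush with the corner).

C is a chair. The seat is a 408×448×22 mm slab with its top at z = 428 mm, on four 40×40 mm corner legs (flush with the seat edges, standing on z = 0). A flat backrest 34 mm thick, 452 mm tall, spans the full seat width and rises from the seat top along its +y edge, rear face flush with the rear of the seat. Two armrests of 28×28 mm section run along each side from the seat's front edge to the front of the backrest, top faces 249 mm above the seat top and outer faces flush with the seat's x-edges; a 28×28 mm post under the front of each armrest stands on the seat at the front corner.

Two stools sit around the table at the −y, −x sides. The chair is on top of the table.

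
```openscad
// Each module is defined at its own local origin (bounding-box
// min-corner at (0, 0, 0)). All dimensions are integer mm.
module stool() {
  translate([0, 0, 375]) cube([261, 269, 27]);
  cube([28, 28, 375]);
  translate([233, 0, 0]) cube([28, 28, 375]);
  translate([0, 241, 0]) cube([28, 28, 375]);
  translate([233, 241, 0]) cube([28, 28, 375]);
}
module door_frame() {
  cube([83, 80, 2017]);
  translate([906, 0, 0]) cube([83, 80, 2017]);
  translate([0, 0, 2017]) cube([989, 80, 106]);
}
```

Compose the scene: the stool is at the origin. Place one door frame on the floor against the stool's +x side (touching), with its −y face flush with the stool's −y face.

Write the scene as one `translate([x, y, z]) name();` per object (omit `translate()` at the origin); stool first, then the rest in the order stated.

stool();
translate([261, 0, 0]) door_frame();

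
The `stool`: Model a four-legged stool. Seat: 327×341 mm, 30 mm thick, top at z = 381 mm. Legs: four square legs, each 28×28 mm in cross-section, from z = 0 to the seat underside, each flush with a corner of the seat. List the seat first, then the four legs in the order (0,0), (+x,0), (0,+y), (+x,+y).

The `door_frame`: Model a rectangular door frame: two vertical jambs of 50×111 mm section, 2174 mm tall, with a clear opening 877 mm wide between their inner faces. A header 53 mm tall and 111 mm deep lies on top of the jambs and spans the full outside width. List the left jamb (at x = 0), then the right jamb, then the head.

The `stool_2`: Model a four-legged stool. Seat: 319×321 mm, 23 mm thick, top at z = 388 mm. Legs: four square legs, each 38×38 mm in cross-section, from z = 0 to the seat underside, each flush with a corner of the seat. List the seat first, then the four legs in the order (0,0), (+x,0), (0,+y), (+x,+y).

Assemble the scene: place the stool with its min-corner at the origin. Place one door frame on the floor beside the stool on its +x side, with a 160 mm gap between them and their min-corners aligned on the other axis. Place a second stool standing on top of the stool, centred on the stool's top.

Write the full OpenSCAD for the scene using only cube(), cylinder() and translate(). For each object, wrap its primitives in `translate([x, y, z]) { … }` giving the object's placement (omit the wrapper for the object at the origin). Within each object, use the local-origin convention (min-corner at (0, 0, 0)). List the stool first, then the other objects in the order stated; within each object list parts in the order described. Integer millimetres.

translate([0, 0, 351]) cube([327, 341, 30]);
cube([28, 28, 351]);
translate([299, 0, 0]) cube([28, 28, 351]);
translate([0, 313, 0]) cube([28, 28, 351]);
translate([299, 313, 0]) cube([28, 28, 351]);
translate([487, 0, 0]) {
  cube([50, 111, 2174]);
  translate([927, 0, 0]) cube([50, 111, 2174]);
  translate([0, 0, 2174]) cube([977, 111, 53]);
}
translate([4, 10, 381]) {
  translate([0, 0, 365]) cube([319, 321, 23]);
  cube([38, 38, 365]);
  translate([281, 0, 0]) cube([38, 38, 365]);
  translate([0, 283, 0]) cube([38, 38, 365]);
  translate([281, 283, 0]) cube([38, 38, 365]);
}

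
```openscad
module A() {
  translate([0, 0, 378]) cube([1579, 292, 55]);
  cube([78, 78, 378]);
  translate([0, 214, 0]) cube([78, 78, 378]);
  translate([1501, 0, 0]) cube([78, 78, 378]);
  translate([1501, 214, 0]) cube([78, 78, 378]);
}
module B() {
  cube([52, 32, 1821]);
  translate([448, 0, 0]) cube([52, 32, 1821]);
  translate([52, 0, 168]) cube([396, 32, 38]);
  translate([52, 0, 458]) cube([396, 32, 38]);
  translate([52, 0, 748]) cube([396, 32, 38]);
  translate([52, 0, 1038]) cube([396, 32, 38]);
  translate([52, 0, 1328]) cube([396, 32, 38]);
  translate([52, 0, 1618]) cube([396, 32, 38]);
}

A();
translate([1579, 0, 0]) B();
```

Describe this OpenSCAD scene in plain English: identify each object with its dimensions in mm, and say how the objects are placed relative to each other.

A is a long wooden bench with a 1579 mm (x) × 292 mm (y) seat, 55 mm thick, its top surface 433 mm above the floor. Four 78 mm square legs at the seat corners, flush with the edges, run from z = 0 to the seat underside.

B is a straight ladder. Two 52×32 mm vertical rails, 1821 mm tall, stand 500 mm apart (outside-to-outside) with their front faces coplanar on the −y side. 6 rungs, each 32 mm deep and 38 mm tall, span between the inner faces of the rails, front faces flush with the rails. The lowest rung's underside is at z = 168 mm and rungs are spaced 290 mm apart (underside to underside).

The ladder is against the bench's +x side, with their −y faces flush.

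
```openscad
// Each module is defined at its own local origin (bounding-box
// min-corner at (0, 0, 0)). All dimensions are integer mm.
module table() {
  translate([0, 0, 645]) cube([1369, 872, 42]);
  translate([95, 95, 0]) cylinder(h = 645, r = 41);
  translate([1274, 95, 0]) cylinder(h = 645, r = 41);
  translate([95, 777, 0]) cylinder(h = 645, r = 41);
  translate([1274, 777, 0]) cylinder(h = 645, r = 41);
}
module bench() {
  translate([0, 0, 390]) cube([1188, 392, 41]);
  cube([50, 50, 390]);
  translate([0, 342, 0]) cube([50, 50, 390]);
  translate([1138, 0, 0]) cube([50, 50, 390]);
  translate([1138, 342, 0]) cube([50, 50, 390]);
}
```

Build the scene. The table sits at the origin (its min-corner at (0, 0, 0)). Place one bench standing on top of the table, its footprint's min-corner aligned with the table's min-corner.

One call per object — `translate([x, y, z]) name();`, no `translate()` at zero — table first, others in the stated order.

table();
translate([0, 0, 687]) bench();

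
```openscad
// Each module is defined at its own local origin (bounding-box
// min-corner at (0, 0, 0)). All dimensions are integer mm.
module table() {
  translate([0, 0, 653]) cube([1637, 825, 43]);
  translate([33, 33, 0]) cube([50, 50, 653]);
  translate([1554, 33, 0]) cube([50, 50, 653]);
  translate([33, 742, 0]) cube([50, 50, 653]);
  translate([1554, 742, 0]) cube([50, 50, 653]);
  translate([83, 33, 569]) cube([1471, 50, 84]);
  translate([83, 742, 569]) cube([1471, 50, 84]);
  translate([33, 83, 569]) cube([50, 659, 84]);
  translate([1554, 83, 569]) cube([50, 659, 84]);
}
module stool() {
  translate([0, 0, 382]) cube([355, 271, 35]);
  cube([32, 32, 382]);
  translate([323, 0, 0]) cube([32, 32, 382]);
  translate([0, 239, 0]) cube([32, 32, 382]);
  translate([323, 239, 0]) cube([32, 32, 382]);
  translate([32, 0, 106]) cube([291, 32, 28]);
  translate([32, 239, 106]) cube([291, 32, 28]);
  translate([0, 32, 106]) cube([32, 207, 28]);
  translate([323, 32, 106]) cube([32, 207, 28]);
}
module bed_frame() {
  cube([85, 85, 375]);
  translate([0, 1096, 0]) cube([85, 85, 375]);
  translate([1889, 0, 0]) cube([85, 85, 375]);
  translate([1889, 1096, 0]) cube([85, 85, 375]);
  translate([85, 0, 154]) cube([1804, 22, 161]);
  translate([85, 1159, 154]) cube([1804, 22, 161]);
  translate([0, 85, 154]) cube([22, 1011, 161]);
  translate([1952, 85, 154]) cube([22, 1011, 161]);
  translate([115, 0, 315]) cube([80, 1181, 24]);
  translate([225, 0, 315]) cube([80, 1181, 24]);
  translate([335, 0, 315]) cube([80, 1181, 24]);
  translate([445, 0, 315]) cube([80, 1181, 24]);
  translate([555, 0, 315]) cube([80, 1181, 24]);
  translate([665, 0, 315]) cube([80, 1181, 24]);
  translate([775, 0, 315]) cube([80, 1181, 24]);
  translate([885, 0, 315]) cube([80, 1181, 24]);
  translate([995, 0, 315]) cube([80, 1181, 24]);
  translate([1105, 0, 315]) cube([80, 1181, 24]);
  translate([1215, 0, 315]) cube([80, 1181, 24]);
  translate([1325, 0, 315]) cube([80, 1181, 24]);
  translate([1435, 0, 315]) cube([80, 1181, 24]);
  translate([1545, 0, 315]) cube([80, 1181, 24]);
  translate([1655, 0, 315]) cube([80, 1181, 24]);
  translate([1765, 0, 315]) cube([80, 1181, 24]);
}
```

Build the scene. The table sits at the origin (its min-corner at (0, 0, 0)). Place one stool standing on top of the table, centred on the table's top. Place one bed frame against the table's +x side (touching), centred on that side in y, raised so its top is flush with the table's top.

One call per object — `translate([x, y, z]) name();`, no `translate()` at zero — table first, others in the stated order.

table();
translate([641, 277, 696]) stool();
translate([1637, -178, 321]) bed_frame();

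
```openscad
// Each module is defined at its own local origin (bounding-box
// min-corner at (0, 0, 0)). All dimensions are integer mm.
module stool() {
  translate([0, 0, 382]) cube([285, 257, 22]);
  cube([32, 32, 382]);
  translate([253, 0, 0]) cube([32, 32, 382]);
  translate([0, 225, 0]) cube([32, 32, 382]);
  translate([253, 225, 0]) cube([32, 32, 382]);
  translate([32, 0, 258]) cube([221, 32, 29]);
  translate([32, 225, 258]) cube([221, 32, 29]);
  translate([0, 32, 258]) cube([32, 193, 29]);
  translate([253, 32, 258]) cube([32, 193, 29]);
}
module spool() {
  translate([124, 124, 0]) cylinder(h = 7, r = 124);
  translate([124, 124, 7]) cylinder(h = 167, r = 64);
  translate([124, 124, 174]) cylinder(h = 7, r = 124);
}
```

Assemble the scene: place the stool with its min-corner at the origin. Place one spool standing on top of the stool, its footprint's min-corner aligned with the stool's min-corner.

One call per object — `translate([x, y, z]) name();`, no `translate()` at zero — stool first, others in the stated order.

stool();
translate([0, 0, 404]) spool();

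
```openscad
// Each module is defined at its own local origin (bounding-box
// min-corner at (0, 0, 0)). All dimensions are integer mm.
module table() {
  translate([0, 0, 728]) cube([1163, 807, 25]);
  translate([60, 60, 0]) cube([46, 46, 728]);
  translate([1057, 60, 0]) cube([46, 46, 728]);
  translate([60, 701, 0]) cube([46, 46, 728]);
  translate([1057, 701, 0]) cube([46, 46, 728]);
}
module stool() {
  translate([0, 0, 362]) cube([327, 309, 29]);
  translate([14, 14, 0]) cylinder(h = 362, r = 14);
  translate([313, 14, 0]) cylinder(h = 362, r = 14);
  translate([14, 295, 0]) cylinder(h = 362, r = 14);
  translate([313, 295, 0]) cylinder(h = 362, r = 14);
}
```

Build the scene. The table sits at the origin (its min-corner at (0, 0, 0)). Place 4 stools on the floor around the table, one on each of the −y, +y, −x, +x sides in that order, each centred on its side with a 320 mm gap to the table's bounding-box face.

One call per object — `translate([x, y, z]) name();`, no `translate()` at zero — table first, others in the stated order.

table();
translate([418, -629, 0]) stool();
translate([418, 1127, 0]) stool();
translate([-647, 249, 0]) stool();
translate([1483, 249, 0]) stool();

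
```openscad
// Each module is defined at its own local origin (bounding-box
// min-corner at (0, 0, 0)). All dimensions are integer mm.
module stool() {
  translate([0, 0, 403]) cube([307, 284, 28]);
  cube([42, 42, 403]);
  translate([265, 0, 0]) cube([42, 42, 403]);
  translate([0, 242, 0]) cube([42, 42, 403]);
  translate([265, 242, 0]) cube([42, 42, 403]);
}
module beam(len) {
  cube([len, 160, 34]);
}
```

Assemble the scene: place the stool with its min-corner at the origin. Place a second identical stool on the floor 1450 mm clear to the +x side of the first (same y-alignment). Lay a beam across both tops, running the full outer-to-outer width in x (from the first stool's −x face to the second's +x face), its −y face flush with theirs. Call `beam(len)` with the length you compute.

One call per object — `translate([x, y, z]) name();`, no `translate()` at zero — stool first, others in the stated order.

stool();
translate([1757, 0, 0]) stool();
translate([0, 0, 431]) beam(2064);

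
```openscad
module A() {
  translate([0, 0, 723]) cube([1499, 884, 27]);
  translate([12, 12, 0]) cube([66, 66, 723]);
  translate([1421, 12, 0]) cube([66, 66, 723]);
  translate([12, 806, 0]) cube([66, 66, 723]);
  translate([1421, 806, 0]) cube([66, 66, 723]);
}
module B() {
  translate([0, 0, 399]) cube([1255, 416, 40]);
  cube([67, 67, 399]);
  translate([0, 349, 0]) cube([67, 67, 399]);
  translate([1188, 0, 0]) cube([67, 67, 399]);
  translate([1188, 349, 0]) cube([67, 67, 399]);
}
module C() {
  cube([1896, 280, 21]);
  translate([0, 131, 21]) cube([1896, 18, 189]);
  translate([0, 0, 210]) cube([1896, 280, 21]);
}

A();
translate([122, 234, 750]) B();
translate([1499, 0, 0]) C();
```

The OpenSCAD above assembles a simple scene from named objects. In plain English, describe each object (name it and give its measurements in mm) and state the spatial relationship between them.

A is a table with a 1499×884 mm rectangular top, 27 mm thick, top surface at z = 750 mm, supported by four 66×66 mm square legs, each inset 12 mm from the nearest pair of top edges, running from the floor.

B is a bench: a 1255×416 mm seat slab, 40 mm thick, top at z = 439 mm, on four 67×67 mm square legs flush with the seat corners and standing on z = 0.

C is an I-beam lying along x, 1896 mm long. Overall section height 231 mm. Two flanges 280 mm wide (y) and 21 mm thick, one on the floor and one at the top; a web 18 mm thick runs between them, centred on the flange width.

The bench is on top of the table, centred. The I-beam is against the table's +x side, with their −y faces flush.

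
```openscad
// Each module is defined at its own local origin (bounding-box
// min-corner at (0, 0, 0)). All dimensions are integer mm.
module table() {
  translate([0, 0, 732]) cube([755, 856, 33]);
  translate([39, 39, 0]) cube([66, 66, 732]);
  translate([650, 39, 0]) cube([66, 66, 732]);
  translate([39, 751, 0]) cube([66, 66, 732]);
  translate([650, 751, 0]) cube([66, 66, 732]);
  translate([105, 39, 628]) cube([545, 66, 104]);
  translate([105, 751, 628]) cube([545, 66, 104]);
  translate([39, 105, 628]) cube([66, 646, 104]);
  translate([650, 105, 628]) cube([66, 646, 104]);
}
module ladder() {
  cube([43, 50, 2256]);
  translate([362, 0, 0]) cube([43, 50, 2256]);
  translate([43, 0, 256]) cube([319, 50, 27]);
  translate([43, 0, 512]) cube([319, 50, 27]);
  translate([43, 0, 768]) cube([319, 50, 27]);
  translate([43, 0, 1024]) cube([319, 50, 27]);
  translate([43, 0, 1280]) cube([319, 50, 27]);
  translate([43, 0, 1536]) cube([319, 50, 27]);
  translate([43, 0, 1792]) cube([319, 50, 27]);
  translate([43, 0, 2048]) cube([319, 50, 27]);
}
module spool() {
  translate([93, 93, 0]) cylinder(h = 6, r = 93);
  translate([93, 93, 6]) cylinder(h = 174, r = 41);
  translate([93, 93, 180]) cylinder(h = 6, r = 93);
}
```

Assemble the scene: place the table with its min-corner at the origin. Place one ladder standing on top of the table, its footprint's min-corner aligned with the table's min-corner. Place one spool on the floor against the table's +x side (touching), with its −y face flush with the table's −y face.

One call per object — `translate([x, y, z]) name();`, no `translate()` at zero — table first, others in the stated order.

table();
translate([0, 0, 765]) ladder();
translate([755, 0, 0]) spool();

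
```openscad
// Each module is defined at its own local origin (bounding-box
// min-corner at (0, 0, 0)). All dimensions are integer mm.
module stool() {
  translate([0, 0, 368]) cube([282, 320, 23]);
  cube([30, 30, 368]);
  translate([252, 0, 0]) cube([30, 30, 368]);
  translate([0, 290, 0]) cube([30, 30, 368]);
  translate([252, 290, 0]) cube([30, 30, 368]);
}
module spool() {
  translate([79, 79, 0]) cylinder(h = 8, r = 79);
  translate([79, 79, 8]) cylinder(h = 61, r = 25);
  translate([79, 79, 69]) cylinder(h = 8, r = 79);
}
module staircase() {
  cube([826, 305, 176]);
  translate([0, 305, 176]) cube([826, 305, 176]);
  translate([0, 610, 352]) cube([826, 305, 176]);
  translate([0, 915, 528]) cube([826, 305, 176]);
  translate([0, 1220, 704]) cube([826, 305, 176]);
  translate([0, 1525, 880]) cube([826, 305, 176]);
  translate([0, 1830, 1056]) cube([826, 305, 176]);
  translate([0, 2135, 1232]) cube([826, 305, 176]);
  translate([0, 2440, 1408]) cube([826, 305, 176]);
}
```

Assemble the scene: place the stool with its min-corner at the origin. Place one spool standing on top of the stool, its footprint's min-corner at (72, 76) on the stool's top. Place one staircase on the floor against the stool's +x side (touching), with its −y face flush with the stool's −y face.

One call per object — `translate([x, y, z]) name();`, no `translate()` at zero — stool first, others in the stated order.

stool();
translate([72, 76, 391]) spool();
translate([282, 0, 0]) staircase();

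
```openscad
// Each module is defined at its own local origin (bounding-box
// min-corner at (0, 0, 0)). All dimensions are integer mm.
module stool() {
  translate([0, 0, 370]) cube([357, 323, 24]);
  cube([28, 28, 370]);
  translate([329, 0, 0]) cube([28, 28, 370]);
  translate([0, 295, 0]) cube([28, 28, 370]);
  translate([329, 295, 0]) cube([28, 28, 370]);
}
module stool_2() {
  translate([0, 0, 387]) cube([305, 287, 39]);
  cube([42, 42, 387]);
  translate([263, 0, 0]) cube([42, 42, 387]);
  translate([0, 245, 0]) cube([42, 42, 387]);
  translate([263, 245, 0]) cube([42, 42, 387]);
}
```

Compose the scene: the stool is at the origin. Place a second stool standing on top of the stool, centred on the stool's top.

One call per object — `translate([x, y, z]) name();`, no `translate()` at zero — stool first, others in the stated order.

stool();
translate([26, 18, 394]) stool_2();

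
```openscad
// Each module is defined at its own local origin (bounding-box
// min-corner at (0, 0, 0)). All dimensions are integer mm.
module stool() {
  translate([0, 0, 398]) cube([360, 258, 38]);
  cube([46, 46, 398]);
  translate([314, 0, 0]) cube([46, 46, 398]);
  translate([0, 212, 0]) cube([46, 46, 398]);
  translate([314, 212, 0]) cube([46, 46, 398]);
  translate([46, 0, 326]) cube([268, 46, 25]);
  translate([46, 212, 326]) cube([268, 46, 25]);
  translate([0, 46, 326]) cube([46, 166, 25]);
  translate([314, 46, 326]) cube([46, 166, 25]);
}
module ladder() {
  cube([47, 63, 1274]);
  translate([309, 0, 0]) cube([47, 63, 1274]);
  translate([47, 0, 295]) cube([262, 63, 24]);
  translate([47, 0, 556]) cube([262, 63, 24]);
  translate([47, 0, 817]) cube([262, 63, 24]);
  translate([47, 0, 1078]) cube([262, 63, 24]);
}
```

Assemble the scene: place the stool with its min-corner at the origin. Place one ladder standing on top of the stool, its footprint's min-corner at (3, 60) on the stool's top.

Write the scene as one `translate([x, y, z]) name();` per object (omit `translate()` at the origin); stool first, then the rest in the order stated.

stool();
translate([3, 60, 436]) ladder();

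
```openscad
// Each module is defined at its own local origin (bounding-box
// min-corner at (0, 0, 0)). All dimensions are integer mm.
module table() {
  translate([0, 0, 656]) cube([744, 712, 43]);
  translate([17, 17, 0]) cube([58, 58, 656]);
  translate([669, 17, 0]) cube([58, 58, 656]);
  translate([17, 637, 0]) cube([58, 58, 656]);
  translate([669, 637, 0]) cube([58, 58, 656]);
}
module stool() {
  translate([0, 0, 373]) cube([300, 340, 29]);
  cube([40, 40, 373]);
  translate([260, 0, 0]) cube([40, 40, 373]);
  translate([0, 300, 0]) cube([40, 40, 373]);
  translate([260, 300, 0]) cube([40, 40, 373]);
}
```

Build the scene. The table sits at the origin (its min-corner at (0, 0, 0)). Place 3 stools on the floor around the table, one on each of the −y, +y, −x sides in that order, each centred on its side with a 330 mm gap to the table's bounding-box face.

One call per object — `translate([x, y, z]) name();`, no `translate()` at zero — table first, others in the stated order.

table();
translate([222, -670, 0]) stool();
translate([222, 1042, 0]) stool();
translate([-630, 186, 0]) stool();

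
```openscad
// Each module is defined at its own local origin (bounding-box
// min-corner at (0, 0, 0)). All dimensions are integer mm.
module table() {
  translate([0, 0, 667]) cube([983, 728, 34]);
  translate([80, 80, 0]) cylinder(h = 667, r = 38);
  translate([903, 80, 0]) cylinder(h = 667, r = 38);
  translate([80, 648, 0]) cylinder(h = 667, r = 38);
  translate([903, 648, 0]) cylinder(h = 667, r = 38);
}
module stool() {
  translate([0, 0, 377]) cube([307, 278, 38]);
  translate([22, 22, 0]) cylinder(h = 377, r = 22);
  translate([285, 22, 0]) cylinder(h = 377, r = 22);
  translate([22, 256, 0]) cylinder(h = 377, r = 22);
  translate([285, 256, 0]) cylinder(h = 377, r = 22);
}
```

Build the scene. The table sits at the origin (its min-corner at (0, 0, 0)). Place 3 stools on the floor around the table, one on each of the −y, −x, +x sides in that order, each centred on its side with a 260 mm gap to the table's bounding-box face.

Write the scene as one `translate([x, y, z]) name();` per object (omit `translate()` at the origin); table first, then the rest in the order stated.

table();
translate([338, -538, 0]) stool();
translate([-567, 225, 0]) stool();
translate([1243, 225, 0]) stool();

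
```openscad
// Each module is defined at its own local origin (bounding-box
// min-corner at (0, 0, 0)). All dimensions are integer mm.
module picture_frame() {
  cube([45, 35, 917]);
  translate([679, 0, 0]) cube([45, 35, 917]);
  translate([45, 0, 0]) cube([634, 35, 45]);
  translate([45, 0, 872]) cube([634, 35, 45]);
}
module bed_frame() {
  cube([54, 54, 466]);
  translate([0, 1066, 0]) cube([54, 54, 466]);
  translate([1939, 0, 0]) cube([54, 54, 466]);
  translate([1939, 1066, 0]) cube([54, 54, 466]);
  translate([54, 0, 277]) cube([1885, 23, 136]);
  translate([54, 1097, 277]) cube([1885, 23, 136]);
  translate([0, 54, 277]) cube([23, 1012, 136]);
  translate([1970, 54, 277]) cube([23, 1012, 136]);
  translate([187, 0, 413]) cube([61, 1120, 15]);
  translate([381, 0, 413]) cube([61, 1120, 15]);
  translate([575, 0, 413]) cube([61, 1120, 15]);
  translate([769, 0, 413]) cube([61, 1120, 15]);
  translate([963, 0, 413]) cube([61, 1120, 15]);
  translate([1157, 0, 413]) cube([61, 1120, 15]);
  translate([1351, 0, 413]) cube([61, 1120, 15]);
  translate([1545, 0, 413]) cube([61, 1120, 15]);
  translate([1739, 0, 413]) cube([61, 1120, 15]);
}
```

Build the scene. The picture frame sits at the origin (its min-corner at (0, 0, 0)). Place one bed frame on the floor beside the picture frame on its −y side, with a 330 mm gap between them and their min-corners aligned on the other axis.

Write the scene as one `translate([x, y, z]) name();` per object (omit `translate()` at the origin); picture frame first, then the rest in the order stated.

picture_frame();
translate([0, -1450, 0]) bed_frame();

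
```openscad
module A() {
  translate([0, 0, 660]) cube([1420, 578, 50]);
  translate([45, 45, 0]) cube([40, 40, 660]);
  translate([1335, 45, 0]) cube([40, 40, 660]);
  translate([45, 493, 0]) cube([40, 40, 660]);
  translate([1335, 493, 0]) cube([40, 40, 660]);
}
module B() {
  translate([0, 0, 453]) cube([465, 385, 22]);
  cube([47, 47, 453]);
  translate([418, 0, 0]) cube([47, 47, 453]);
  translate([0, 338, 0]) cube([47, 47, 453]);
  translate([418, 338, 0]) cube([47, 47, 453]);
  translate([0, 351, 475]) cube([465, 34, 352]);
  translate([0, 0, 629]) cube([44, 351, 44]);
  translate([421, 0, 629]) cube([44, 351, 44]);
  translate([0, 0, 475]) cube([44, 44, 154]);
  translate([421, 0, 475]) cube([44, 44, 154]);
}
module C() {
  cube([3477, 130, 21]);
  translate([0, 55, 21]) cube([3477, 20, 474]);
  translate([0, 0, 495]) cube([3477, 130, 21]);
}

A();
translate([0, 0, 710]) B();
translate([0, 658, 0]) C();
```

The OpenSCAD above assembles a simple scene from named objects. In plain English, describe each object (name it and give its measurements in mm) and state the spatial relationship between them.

A is a table with a 1420×578 mm rectangular top, 50 mm thick, top surface at z = 710 mm, supported by four 40×40 mm square legs, each inset 45 mm from the nearest pair of top edges, running from the floor.

B is a chair: 465×385 mm seat, 22 mm thick, top at z = 475 mm, on four 47 mm square corner legs flush with the seat edges. A 34 mm thick backrest slab spans the full seat width, extending 352 mm above the seat top, its back face flush with the seat's +y edge. Two armrests of 44×44 mm section run along each side from the seat's front edge to the front of the backrest, top faces 198 mm above the seat top and outer faces flush with the seat's x-edges; a 44×44 mm post under the front of each armrest stands on the seat at the front corner.

C is an I-beam lying along x, 3477 mm long. Overall section height 516 mm. Two flanges 130 mm wide (y) and 21 mm thick, one on the floor and one at the top; a web 20 mm thick runs between them, centred on the flange width.

The chair is on top of the table. The I-beam is on the floor beside the table on its +y side.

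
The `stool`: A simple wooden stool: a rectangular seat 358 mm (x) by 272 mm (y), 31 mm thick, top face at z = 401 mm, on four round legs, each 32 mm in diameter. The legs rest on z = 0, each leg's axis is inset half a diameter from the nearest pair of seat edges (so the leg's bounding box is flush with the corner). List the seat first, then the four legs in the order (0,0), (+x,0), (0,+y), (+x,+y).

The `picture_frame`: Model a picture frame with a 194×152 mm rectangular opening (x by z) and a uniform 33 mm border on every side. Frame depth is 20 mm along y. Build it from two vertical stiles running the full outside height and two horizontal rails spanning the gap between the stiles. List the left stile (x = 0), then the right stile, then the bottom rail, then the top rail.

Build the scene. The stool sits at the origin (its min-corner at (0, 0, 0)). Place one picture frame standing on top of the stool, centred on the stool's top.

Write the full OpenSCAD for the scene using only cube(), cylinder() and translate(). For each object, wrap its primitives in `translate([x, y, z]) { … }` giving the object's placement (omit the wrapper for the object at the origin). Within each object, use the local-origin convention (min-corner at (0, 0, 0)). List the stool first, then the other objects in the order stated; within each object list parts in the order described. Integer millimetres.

translate([0, 0, 370]) cube([358, 272, 31]);
translate([16, 16, 0]) cylinder(h = 370, r = 16);
translate([342, 16, 0]) cylinder(h = 370, r = 16);
translate([16, 256, 0]) cylinder(h = 370, r = 16);
translate([342, 256, 0]) cylinder(h = 370, r = 16);
translate([49, 126, 401]) {
  cube([33, 20, 218]);
  translate([227, 0, 0]) cube([33, 20, 218]);
  translate([33, 0, 0]) cube([194, 20, 33]);
  translate([33, 0, 185]) cube([194, 20, 33]);
}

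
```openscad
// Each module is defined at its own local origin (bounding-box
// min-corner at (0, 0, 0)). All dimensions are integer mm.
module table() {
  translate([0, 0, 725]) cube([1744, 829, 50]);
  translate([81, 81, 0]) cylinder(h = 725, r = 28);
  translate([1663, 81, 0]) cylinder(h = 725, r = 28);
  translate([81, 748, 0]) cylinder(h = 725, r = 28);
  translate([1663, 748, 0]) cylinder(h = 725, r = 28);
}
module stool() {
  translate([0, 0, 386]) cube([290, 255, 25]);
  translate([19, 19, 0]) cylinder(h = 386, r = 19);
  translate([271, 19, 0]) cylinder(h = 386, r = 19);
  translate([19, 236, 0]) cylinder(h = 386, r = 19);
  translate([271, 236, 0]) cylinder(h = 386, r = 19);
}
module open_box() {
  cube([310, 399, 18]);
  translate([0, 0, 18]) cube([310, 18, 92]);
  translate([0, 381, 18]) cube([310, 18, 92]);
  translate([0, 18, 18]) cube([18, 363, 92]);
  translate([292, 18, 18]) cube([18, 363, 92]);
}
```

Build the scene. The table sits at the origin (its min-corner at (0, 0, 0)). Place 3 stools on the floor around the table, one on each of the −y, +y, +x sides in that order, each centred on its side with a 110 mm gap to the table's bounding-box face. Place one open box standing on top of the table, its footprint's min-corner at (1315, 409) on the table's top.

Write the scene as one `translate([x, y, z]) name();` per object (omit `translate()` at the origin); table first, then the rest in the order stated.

table();
translate([727, -365, 0]) stool();
translate([727, 939, 0]) stool();
translate([1854, 287, 0]) stool();
translate([1315, 409, 775]) open_box();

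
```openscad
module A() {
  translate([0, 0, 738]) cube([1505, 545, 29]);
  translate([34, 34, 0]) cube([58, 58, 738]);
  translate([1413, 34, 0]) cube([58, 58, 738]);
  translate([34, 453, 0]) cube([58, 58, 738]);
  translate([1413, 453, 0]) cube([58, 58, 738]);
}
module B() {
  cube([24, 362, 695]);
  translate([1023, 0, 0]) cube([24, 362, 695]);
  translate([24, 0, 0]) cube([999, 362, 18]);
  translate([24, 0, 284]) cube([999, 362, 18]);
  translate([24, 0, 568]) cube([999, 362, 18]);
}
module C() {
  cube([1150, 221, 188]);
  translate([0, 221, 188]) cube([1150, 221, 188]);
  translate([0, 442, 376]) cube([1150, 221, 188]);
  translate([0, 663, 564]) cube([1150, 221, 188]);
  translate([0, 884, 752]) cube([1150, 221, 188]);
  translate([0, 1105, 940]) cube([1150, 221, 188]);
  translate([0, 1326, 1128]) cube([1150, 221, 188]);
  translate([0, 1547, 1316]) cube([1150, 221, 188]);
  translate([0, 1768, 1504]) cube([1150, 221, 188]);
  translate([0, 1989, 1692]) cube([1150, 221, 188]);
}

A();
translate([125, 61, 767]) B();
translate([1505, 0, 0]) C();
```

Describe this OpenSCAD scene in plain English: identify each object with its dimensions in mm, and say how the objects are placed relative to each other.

A is a table with a 1505×545 mm rectangular top, 29 mm thick, top surface at z = 767 mm, supported by four 58×58 mm square legs, each inset 34 mm from the nearest pair of top edges, running from the floor.

B is an open bookshelf. Two side panels, each 24 mm thick, 362 mm deep and 695 mm tall, stand 1047 mm apart (outside-to-outside). Between them sit 3 shelves, each 18 mm thick and 362 mm deep, spanning the full gap between the sides. The bottom shelf rests on the floor (its underside at z = 0) and the clear gap between one shelf's top and the next shelf's underside is 266 mm.

C is a straight staircase of 10 solid steps. Each step is 1150 mm wide (x), 221 mm deep (y, the going) and 188 mm tall (the rise). The first step rests on the floor; each subsequent step sits one going further in +y and one rise higher in +z, directly behind and above the previous step with no overlap.

The bookshelf is on top of the table. The staircase is against the table's +x side, with their −y faces flush.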